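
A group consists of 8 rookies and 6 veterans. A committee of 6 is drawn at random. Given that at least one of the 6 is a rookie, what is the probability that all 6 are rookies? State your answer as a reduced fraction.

14/1501

Work in counts. Selections with at least one rookie: C(14,6) − C(6,6) = 3003 − 1 = 3002.
Of those, selections where all 6 are rookies: C(8,6) = 28.
Conditional probability = 28/3002 = 14/1501.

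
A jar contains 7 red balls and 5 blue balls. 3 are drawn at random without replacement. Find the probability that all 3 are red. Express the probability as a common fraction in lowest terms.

7/44

There are C(12,3) = 220 possible selections.
Selections with all red: C(7,3) = 35.
Probability = 35/220 = 7/44.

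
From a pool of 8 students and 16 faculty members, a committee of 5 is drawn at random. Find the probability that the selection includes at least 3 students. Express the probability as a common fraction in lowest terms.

There are C(24,5) = 42504 ways to choose the 5.
Favorable selections (at least 3 students): C(8,3)·C(16,2) + C(8,4)·C(16,1) + C(8,5)·C(16,0) = 6720 + 1120 + 56 = 7896.
Probability = 7896/42504 = 47/253.

47/253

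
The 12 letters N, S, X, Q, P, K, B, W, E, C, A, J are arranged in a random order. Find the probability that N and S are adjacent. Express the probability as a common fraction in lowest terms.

1/6

There are 12! = 479001600 arrangements.
Treat N and S as a block: 11! arrangements of the blocks × 2 orders within the block = 2·39916800 = 79833600.
Probability = 79833600/479001600 = 1/6.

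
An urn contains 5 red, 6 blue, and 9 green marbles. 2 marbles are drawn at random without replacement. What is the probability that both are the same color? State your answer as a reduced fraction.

61/190

There are C(20,2) = 190 ways to draw 2 marbles.
All same color: C(5,2) + C(6,2) + C(9,2) = 10 + 15 + 36 = 61.
Probability = 61/190.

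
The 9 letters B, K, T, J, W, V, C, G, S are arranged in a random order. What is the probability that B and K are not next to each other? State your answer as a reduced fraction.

There are 9! = 362880 arrangements.
Arrangements with B and K adjacent: 2·8! = 80640.
So not adjacent: 362880 − 80640 = 282240, probability 282240/362880 = 7/9.

7/9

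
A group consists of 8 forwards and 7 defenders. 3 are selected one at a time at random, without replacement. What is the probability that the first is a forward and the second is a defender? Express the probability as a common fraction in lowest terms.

4/15

Multiply the conditional probabilities at each draw: 8/15 · 7/14 = 56/210 = 4/15.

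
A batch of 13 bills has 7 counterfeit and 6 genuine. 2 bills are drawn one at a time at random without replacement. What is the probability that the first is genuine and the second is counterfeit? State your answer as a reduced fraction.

7/26

Multiply the conditional probabilities at each draw: 6/13 · 7/12 = 42/156 = 7/26.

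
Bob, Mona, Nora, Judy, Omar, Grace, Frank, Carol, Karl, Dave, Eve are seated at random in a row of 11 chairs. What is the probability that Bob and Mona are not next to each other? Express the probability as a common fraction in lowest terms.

9/11

There are 11! = 39916800 arrangements.
Arrangements with Bob and Mona adjacent: 2·10! = 7257600.
So not adjacent: 39916800 − 7257600 = 32659200, probability 32659200/39916800 = 9/11.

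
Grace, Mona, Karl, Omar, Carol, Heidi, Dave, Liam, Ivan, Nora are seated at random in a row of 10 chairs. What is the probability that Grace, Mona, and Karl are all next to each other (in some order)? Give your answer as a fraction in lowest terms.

1/15

There are 10! = 3628800 arrangements.
Treat the three as one block: 8! placements × 3! orders within the block = 40320·6 = 241920.
Probability = 241920/3628800 = 1/15.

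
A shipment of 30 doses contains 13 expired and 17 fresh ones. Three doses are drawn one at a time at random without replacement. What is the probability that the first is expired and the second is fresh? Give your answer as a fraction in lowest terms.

Multiply the conditional probabilities at each draw: 13/30 · 17/29 = 221/870.

221/870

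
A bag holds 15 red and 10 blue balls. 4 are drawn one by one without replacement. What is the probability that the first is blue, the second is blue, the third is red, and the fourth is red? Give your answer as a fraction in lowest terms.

Multiply the conditional probabilities at each draw: 10/25 · 9/24 · 15/23 · 14/22 = 18900/303600 = 63/1012.

63/1012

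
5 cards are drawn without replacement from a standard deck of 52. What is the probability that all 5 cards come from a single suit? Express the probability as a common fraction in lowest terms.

There are C(52,5) = 2598960 possible 5-card hands.
Hands of one suit: 4 suits × C(13,5) = 4·1287 = 5148.
Probability = 5148/2598960 = 33/16660.

33/16660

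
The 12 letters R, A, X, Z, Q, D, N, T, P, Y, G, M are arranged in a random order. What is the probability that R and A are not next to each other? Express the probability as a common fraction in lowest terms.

5/6

There are 12! = 479001600 arrangements.
Arrangements with R and A adjacent: 2·11! = 79833600.
So not adjacent: 479001600 − 79833600 = 399168000, probability 399168000/479001600 = 5/6.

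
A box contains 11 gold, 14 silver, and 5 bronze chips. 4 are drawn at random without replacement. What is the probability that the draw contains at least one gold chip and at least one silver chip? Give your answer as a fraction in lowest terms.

There are C(30,4) = 27405 possible draws.
By inclusion-exclusion on the complements, draws missing all gold or all silver: C(19,4) + C(16,4) − C(5,4) = 3876 + 1820 − 5 = 5691.
So draws with at least one of each: 27405 − 5691 = 21714, probability 21714/27405 = 1034/1305.

1034/1305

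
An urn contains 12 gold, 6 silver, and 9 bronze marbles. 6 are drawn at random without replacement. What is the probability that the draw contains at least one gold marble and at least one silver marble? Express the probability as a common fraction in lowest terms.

47365/59202

There are C(27,6) = 296010 possible draws.
By inclusion-exclusion on the complements, draws missing all gold or all silver: C(15,6) + C(21,6) − C(9,6) = 5005 + 54264 − 84 = 59185.
So draws with at least one of each: 296010 − 59185 = 236825, probability 236825/296010 = 47365/59202.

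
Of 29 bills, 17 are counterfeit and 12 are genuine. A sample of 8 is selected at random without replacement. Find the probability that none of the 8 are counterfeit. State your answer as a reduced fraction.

There are C(29,8) = 4292145 possible selections.
Selections with no counterfeit (all genuine): C(12,8) = 495.
Probability = 495/4292145 = 1/8671.

1/8671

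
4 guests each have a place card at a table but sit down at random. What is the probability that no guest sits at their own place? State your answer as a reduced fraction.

3/8

There are 4! = 24 seatings.
By inclusion-exclusion, seatings with no fixed points: C(4,0)·4! − C(4,1)·3! + C(4,2)·2! − C(4,3)·1! + C(4,4)·0! = 9.
Probability = 9/24 = 3/8.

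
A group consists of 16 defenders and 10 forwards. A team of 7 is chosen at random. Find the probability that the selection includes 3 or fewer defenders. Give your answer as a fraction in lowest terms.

Total selections: C(26,7) = 657800.
Favorable selections (3 or fewer defenders): C(16,0)·C(10,7) + C(16,1)·C(10,6) + C(16,2)·C(10,5) + C(16,3)·C(10,4) = 120 + 3360 + 30240 + 117600 = 151320.
Probability = 151320/657800 = 291/1265.

291/1265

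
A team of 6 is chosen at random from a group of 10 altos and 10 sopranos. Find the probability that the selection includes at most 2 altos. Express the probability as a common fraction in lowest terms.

Total selections: C(20,6) = 38760.
Favorable selections (at most 2 altos): C(10,0)·C(10,6) + C(10,1)·C(10,5) + C(10,2)·C(10,4) = 210 + 2520 + 9450 = 12180.
Probability = 12180/38760 = 203/646.

203/646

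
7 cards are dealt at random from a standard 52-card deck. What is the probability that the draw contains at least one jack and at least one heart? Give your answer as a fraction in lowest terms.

There are C(52,7) = 133784560 possible draws.
By inclusion-exclusion on the complements, draws missing all jacks or all hearts: C(48,7) + C(39,7) − C(36,7) = 73629072 + 15380937 − 8347680 = 80662329.
So draws with at least one of each: 133784560 − 80662329 = 53122231, probability 53122231/133784560.

53122231/133784560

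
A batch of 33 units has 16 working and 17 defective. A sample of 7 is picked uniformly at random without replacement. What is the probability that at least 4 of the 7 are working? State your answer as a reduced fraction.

247403/534006

There are C(33,7) = 4272048 ways to choose the 7.
Favorable selections (at least 4 working): C(16,4)·C(17,3) + C(16,5)·C(17,2) + C(16,6)·C(17,1) + C(16,7)·C(17,0) = 1237600 + 594048 + 136136 + 11440 = 1979224.
Probability = 1979224/4272048 = 247403/534006.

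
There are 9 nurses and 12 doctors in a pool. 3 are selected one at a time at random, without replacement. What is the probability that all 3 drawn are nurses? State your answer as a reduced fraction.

Multiply the conditional probabilities at each draw: 9/21 · 8/20 · 7/19 = 504/7980 = 6/95.

6/95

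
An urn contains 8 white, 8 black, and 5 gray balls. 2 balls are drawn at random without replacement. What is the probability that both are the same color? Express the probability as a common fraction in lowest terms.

There are C(21,2) = 210 ways to draw 2 balls.
All same color: C(8,2) + C(8,2) + C(5,2) = 28 + 28 + 10 = 66.
Probability = 66/210 = 11/35.

11/35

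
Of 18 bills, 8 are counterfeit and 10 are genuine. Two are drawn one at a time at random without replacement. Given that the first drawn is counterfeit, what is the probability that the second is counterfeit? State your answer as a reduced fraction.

After removing one counterfeit, 17 remain: 7 counterfeit and 10 genuine.
So the probability the next is counterfeit is 7/17.

7/17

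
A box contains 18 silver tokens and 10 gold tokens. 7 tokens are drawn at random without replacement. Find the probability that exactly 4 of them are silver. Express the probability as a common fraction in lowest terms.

1020/3289

Total number of selections: C(28,7) = 1184040.
Selections with exactly 4 silver: choose 4 of the 18 silver and 3 of the 10 gold, C(18,4)·C(10,3) = 3060·120 = 367200.
Probability = 367200/1184040 = 1020/3289.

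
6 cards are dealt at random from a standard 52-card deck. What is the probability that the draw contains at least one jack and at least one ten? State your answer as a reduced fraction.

718637/5089630

There are C(52,6) = 20358520 possible draws.
By inclusion-exclusion on the complements, draws missing all jacks or all tens: C(48,6) + C(48,6) − C(44,6) = 12271512 + 12271512 − 7059052 = 17483972.
So draws with at least one of each: 20358520 − 17483972 = 2874548, probability 2874548/20358520 = 718637/5089630.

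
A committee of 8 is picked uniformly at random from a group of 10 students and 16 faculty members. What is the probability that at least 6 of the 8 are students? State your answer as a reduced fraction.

There are C(26,8) = 1562275 ways to choose the 8.
Favorable selections (at least 6 students): C(10,6)·C(16,2) + C(10,7)·C(16,1) + C(10,8)·C(16,0) = 25200 + 1920 + 45 = 27165.
Probability = 27165/1562275 = 5433/312455.

5433/312455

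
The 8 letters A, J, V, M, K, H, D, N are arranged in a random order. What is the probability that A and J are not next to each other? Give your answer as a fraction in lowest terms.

3/4

There are 8! = 40320 arrangements.
Arrangements with A and J adjacent: 2·7! = 10080.
So not adjacent: 40320 − 10080 = 30240, probability 30240/40320 = 3/4.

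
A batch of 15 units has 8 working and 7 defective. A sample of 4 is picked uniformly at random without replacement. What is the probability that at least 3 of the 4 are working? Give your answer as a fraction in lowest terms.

22/65

Total selections: C(15,4) = 1365.
Favorable selections (at least 3 working): C(8,3)·C(7,1) + C(8,4)·C(7,0) = 392 + 70 = 462.
Probability = 462/1365 = 22/65.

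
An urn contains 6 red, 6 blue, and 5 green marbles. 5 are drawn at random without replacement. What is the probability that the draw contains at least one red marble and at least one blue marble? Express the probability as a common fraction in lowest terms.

405/476

There are C(17,5) = 6188 possible draws.
By inclusion-exclusion on the complements, draws missing all red or all blue: C(11,5) + C(11,5) − C(5,5) = 462 + 462 − 1 = 923.
So draws with at least one of each: 6188 − 923 = 5265, probability 5265/6188 = 405/476.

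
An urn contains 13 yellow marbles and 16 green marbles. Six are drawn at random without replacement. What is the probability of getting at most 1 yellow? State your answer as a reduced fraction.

178/1305

Total selections: C(29,6) = 475020.
Favorable selections (at most 1 yellow): C(13,0)·C(16,6) + C(13,1)·C(16,5) = 8008 + 56784 = 64792.
Probability = 64792/475020 = 178/1305.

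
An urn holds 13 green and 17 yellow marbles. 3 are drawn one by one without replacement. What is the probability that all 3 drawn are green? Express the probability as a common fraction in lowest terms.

143/2030

Multiply the conditional probabilities at each draw: 13/30 · 12/29 · 11/28 = 1716/24360 = 143/2030.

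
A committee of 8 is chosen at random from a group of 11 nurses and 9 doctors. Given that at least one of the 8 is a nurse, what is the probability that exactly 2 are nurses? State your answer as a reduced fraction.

Work in counts. Selections with at least one nurse: C(20,8) − C(9,8) = 125970 − 9 = 125961.
Of those, selections where exactly 2 are nurses: C(11,2)·C(9,6) = 55·84 = 4620.
Conditional probability = 4620/125961 = 140/3817.

140/3817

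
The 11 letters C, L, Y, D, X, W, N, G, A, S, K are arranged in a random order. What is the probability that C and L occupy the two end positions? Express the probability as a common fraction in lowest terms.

There are 11! = 39916800 arrangements.
Place C and L at the ends in 2 ways, arrange the remaining 9 in 9! = 362880 ways: 2·362880 = 725760.
Probability = 725760/39916800 = 1/55.

1/55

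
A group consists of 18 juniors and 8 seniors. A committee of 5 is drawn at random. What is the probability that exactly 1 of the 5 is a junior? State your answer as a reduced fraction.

Total number of selections: C(26,5) = 65780.
Selections with exactly 1 junior: choose 1 of the 18 juniors and 4 of the 8 seniors, C(18,1)·C(8,4) = 18·70 = 1260.
Probability = 1260/65780 = 63/3289.

63/3289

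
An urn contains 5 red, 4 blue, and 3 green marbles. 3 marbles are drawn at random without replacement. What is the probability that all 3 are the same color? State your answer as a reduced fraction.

3/44

There are C(12,3) = 220 ways to draw 3 marbles.
All same color: C(5,3) + C(4,3) + C(3,3) = 10 + 4 + 1 = 15.
Probability = 15/220 = 3/44.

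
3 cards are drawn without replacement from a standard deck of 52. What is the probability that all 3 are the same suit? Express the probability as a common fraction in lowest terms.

There are C(52,3) = 22100 possible 3-card hands.
Hands of one suit: 4 suits × C(13,3) = 4·286 = 1144.
Probability = 1144/22100 = 22/425.

22/425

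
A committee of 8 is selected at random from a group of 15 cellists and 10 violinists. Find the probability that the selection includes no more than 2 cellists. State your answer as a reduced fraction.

There are C(25,8) = 1081575 ways to choose the 8.
Favorable selections (no more than 2 cellists): C(15,0)·C(10,8) + C(15,1)·C(10,7) + C(15,2)·C(10,6) = 45 + 1800 + 22050 = 23895.
Probability = 23895/1081575 = 531/24035.

531/24035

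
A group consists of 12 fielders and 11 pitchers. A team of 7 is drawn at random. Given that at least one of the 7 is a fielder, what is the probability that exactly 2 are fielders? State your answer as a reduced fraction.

Work in counts. Selections with at least one fielder: C(23,7) − C(11,7) = 245157 − 330 = 244827.
Of those, selections where exactly 2 are fielders: C(12,2)·C(11,5) = 66·462 = 30492.
Conditional probability = 30492/244827 = 308/2473.

308/2473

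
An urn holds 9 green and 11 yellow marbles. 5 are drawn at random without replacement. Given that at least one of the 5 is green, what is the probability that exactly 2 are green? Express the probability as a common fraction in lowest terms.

Work in counts. Selections with at least one green: C(20,5) − C(11,5) = 15504 − 462 = 15042.
Of those, selections where exactly 2 are green: C(9,2)·C(11,3) = 36·165 = 5940.
Conditional probability = 5940/15042 = 990/2507.

990/2507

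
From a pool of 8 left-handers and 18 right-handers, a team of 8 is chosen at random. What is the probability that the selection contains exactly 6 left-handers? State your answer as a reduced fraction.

The sample space is all 8-subsets of the 26: C(26,8) = 1562275.
Selections with exactly 6 left-handers: choose 6 of the 8 left-handers and 2 of the 18 right-handers, C(8,6)·C(18,2) = 28·153 = 4284.
Probability = 4284/1562275.

4284/1562275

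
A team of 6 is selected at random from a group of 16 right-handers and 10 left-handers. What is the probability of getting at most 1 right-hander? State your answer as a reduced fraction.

303/16445

There are C(26,6) = 230230 ways to choose the 6.
Favorable selections (at most 1 right-hander): C(16,0)·C(10,6) + C(16,1)·C(10,5) = 210 + 4032 = 4242.
Probability = 4242/230230 = 303/16445.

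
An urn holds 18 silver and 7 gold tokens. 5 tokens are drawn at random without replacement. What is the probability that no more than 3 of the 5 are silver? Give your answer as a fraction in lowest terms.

Total selections: C(25,5) = 53130.
Count the complement (more than 3 silver): C(18,4)·C(7,1) + C(18,5)·C(7,0) = 21420 + 8568 = 29988.
Probability = 1 − 29988/53130 = 23142/53130 = 551/1265.

551/1265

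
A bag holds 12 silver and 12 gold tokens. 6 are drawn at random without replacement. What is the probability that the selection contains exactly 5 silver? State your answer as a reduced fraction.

There are C(24,6) = 134596 ways to choose 6 from 24.
Selections with exactly 5 silver: choose 5 of the 12 silver and 1 of the 12 gold, C(12,5)·C(12,1) = 792·12 = 9504.
Probability = 9504/134596 = 216/3059.

216/3059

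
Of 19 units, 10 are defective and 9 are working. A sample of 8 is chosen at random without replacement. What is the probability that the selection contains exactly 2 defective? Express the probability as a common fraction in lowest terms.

Total number of selections: C(19,8) = 75582.
Selections with exactly 2 defective: choose 2 of the 10 defective and 6 of the 9 working, C(10,2)·C(9,6) = 45·84 = 3780.
Probability = 3780/75582 = 210/4199.

210/4199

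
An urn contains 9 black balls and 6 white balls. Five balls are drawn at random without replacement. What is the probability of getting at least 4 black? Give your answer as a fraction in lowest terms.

Total selections: C(15,5) = 3003.
Favorable selections (at least 4 black): C(9,4)·C(6,1) + C(9,5)·C(6,0) = 756 + 126 = 882.
Probability = 882/3003 = 42/143.

42/143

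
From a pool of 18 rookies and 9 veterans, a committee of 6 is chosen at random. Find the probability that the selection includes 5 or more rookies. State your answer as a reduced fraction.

15946/49335

Total selections: C(27,6) = 296010.
Favorable selections (5 or more rookies): C(18,5)·C(9,1) + C(18,6)·C(9,0) = 77112 + 18564 = 95676.
Probability = 95676/296010 = 15946/49335.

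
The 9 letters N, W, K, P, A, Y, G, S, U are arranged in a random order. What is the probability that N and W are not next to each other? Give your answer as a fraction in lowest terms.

7/9

There are 9! = 362880 arrangements.
Arrangements with N and W adjacent: 2·8! = 80640.
So not adjacent: 362880 − 80640 = 282240, probability 282240/362880 = 7/9.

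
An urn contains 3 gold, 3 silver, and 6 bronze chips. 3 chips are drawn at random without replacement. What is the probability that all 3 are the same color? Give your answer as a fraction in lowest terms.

There are C(12,3) = 220 ways to draw 3 chips.
All same color: C(3,3) + C(3,3) + C(6,3) = 1 + 1 + 20 = 22.
Probability = 22/220 = 1/10.

1/10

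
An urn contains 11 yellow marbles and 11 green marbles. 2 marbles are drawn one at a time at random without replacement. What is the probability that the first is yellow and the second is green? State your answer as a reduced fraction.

Multiply the conditional probabilities at each draw: 11/22 · 11/21 = 121/462 = 11/42.

11/42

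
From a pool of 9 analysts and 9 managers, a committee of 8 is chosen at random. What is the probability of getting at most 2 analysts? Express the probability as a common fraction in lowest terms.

373/4862

There are C(18,8) = 43758 ways to choose the 8.
Favorable selections (at most 2 analysts): C(9,0)·C(9,8) + C(9,1)·C(9,7) + C(9,2)·C(9,6) = 9 + 324 + 3024 = 3357.
Probability = 3357/43758 = 373/4862.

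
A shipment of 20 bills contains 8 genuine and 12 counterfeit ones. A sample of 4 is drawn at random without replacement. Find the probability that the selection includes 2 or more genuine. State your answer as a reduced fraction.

Total selections: C(20,4) = 4845.
Count the complement (fewer than 2 genuine): C(8,0)·C(12,4) + C(8,1)·C(12,3) = 495 + 1760 = 2255.
Probability = 1 − 2255/4845 = 2590/4845 = 518/969.

518/969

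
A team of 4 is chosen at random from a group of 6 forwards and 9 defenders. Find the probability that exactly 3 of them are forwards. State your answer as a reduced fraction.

12/91

There are C(15,4) = 1365 ways to choose 4 from 15.
Selections with exactly 3 forwards: choose 3 of the 6 forwards and 1 of the 9 defenders, C(6,3)·C(9,1) = 20·9 = 180.
Probability = 180/1365 = 12/91.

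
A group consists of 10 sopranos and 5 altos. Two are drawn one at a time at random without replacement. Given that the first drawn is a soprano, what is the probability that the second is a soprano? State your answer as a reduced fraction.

9/14

After removing one soprano, 14 remain: 9 sopranos and 5 altos.
So the probability the next is a soprano is 9/14.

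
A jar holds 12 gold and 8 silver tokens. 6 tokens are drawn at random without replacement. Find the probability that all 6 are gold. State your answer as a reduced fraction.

There are C(20,6) = 38760 possible selections.
Selections with all gold: C(12,6) = 924.
Probability = 924/38760 = 77/3230.

77/3230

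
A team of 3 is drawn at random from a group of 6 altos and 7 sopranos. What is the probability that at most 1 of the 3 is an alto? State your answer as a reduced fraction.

161/286

Total selections: C(13,3) = 286.
Favorable selections (at most 1 alto): C(6,0)·C(7,3) + C(6,1)·C(7,2) = 35 + 126 = 161.
Probability = 161/286.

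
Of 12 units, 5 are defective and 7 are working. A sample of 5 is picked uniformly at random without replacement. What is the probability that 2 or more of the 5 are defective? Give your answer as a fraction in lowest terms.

Total selections: C(12,5) = 792.
Favorable selections (2 or more defective): C(5,2)·C(7,3) + C(5,3)·C(7,2) + C(5,4)·C(7,1) + C(5,5)·C(7,0) = 350 + 210 + 35 + 1 = 596.
Probability = 596/792 = 149/198.

149/198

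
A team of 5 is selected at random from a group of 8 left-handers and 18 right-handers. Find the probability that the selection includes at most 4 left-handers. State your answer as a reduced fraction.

There are C(26,5) = 65780 ways to choose the 5.
The complement is exactly 5 left-handers: C(8,5)·C(18,0) = 56.
Probability = 1 − 56/65780 = 65724/65780 = 16431/16445.

16431/16445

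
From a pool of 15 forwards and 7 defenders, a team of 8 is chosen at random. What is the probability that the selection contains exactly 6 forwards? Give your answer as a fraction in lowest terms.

637/1938

The sample space is all 8-subsets of the 22: C(22,8) = 319770.
Selections with exactly 6 forwards: choose 6 of the 15 forwards and 2 of the 7 defenders, C(15,6)·C(7,2) = 5005·21 = 105105.
Probability = 105105/319770 = 637/1938.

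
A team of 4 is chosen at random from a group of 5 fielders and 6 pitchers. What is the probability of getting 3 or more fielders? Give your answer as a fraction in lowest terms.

13/66

Total selections: C(11,4) = 330.
Favorable selections (3 or more fielders): C(5,3)·C(6,1) + C(5,4)·C(6,0) = 60 + 5 = 65.
Probability = 65/330 = 13/66.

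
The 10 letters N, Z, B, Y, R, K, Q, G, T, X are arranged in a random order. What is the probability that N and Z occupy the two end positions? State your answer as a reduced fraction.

There are 10! = 3628800 arrangements.
Place N and Z at the ends in 2 ways, arrange the remaining 8 in 8! = 40320 ways: 2·40320 = 80640.
Probability = 80640/3628800 = 1/45.

1/45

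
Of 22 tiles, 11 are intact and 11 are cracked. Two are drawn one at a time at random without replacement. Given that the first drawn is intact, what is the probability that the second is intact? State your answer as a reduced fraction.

10/21

After removing one intact, 21 remain: 10 intact and 11 cracked.
So the probability the next is intact is 10/21.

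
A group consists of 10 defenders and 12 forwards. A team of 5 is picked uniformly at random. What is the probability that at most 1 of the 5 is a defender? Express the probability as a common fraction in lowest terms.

29/133

There are C(22,5) = 26334 ways to choose the 5.
Favorable selections (at most 1 defender): C(10,0)·C(12,5) + C(10,1)·C(12,4) = 792 + 4950 = 5742.
Probability = 5742/26334 = 29/133.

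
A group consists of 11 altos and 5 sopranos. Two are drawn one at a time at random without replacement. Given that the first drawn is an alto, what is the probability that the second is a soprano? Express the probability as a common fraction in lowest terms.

After removing one alto, 15 remain: 10 altos and 5 sopranos.
So the probability the next is a soprano is 5/15 = 1/3.

1/3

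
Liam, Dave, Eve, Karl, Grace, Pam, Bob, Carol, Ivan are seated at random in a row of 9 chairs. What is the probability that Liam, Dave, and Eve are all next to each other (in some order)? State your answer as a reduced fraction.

1/12

There are 9! = 362880 arrangements.
Treat the three as one block: 7! placements × 3! orders within the block = 5040·6 = 30240.
Probability = 30240/362880 = 1/12.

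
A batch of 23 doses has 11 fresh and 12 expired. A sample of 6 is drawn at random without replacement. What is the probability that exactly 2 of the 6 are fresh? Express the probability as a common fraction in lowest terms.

825/3059

There are C(23,6) = 100947 ways to choose 6 from 23.
Selections with exactly 2 fresh: choose 2 of the 11 fresh and 4 of the 12 expired, C(11,2)·C(12,4) = 55·495 = 27225.
Probability = 27225/100947 = 825/3059.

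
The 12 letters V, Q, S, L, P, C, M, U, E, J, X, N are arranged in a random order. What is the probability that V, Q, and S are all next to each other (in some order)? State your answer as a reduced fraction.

1/22

There are 12! = 479001600 arrangements.
Treat the three as one block: 10! placements × 3! orders within the block = 3628800·6 = 21772800.
Probability = 21772800/479001600 = 1/22.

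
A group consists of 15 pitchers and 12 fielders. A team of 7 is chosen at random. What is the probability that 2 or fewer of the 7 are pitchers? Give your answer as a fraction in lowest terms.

38/345

Total selections: C(27,7) = 888030.
Favorable selections (2 or fewer pitchers): C(15,0)·C(12,7) + C(15,1)·C(12,6) + C(15,2)·C(12,5) = 792 + 13860 + 83160 = 97812.
Probability = 97812/888030 = 38/345.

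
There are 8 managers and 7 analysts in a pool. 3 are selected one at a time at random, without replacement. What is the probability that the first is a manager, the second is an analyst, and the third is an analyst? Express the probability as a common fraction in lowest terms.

8/65

Multiply the conditional probabilities at each draw: 8/15 · 7/14 · 6/13 = 336/2730 = 8/65.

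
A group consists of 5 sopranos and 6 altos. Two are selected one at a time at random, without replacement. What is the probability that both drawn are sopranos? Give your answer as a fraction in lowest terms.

Multiply the conditional probabilities at each draw: 5/11 · 4/10 = 20/110 = 2/11.

2/11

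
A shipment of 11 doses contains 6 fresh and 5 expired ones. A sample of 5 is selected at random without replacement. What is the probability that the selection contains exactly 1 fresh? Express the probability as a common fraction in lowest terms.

Total number of selections: C(11,5) = 462.
Selections with exactly 1 fresh: choose 1 of the 6 fresh and 4 of the 5 expired, C(6,1)·C(5,4) = 6·5 = 30.
Probability = 30/462 = 5/77.

5/77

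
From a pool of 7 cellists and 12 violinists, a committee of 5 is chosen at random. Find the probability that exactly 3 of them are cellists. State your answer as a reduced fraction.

The sample space is all 5-subsets of the 19: C(19,5) = 11628.
Selections with exactly 3 cellists: choose 3 of the 7 cellists and 2 of the 12 violinists, C(7,3)·C(12,2) = 35·66 = 2310.
Probability = 2310/11628 = 385/1938.

385/1938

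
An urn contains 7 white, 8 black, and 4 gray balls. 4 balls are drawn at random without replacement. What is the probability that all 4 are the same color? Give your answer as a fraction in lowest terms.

53/1938

There are C(19,4) = 3876 ways to draw 4 balls.
All same color: C(7,4) + C(8,4) + C(4,4) = 35 + 70 + 1 = 106.
Probability = 106/3876 = 53/1938.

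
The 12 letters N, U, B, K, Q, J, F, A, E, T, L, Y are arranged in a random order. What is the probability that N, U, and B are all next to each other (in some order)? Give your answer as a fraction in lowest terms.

1/22

There are 12! = 479001600 arrangements.
Treat the three as one block: 10! placements × 3! orders within the block = 3628800·6 = 21772800.
Probability = 21772800/479001600 = 1/22.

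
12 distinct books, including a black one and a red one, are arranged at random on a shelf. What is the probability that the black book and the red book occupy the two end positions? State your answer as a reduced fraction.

1/66

There are 12! = 479001600 arrangements.
Place the black book and the red book at the ends in 2 ways, arrange the remaining 10 in 10! = 3628800 ways: 2·3628800 = 7257600.
Probability = 7257600/479001600 = 1/66.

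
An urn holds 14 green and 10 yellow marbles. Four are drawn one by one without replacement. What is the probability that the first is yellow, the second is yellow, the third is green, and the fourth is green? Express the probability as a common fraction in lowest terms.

Multiply the conditional probabilities at each draw: 10/24 · 9/23 · 14/22 · 13/21 = 16380/255024 = 65/1012.

65/1012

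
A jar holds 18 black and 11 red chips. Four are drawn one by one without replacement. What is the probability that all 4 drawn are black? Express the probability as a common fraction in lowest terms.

Multiply the conditional probabilities at each draw: 18/29 · 17/28 · 16/27 · 15/26 = 73440/570024 = 340/2639.

340/2639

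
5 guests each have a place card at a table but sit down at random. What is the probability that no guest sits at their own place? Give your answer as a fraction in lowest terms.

There are 5! = 120 seatings.
By inclusion-exclusion, seatings with no fixed points: C(5,0)·5! − C(5,1)·4! + C(5,2)·3! − C(5,3)·2! + C(5,4)·1! − C(5,5)·0! = 44.
Probability = 44/120 = 11/30.

11/30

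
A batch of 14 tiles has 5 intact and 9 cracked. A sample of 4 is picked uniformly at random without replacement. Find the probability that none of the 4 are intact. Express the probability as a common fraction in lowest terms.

18/143

There are C(14,4) = 1001 possible selections.
Selections with no intact (all cracked): C(9,4) = 126.
Probability = 126/1001 = 18/143.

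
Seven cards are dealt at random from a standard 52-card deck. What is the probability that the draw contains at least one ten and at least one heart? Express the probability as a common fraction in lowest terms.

There are C(52,7) = 133784560 possible draws.
By inclusion-exclusion on the complements, draws missing all tens or all hearts: C(48,7) + C(39,7) − C(36,7) = 73629072 + 15380937 − 8347680 = 80662329.
So draws with at least one of each: 133784560 − 80662329 = 53122231, probability 53122231/133784560.

53122231/133784560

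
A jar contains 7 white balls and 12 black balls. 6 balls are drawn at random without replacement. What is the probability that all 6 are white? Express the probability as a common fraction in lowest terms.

There are C(19,6) = 27132 possible selections.
Selections with all white: C(7,6) = 7.
Probability = 7/27132 = 1/3876.

1/3876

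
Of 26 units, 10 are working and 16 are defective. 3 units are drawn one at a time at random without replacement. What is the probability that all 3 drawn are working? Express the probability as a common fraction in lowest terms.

3/65

Multiply the conditional probabilities at each draw: 10/26 · 9/25 · 8/24 = 720/15600 = 3/65.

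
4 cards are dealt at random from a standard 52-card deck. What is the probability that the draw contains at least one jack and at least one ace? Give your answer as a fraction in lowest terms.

1332/20825

There are C(52,4) = 270725 possible draws.
By inclusion-exclusion on the complements, draws missing all jacks or all aces: C(48,4) + C(48,4) − C(44,4) = 194580 + 194580 − 135751 = 253409.
So draws with at least one of each: 270725 − 253409 = 17316, probability 17316/270725 = 1332/20825.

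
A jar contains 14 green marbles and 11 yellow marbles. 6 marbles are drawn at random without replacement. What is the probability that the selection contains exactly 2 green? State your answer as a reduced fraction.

39/230

The sample space is all 6-subsets of the 25: C(25,6) = 177100.
Selections with exactly 2 green: choose 2 of the 14 green and 4 of the 11 yellow, C(14,2)·C(11,4) = 91·330 = 30030.
Probability = 30030/177100 = 39/230.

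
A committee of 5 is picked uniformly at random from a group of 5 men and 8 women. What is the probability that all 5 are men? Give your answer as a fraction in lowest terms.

There are C(13,5) = 1287 possible selections.
Selections with all men: C(5,5) = 1.
Probability = 1/1287.

1/1287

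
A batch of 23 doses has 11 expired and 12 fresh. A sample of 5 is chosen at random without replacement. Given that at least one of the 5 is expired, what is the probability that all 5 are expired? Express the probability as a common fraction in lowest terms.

42/2987

Work in counts. Selections with at least one expired: C(23,5) − C(12,5) = 33649 − 792 = 32857.
Of those, selections where all 5 are expired: C(11,5) = 462.
Conditional probability = 462/32857 = 42/2987.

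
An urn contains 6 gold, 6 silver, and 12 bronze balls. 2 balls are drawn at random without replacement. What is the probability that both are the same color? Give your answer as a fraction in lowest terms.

There are C(24,2) = 276 ways to draw 2 balls.
All same color: C(6,2) + C(6,2) + C(12,2) = 15 + 15 + 66 = 96.
Probability = 96/276 = 8/23.

8/23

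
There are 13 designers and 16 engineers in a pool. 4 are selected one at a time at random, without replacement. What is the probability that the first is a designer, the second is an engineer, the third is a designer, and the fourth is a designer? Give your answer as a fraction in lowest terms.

Multiply the conditional probabilities at each draw: 13/29 · 16/28 · 12/27 · 11/26 = 27456/570024 = 88/1827.

88/1827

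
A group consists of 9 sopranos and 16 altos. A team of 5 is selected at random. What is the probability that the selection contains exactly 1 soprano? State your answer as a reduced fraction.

78/253

Total number of selections: C(25,5) = 53130.
Selections with exactly 1 soprano: choose 1 of the 9 sopranos and 4 of the 16 altos, C(9,1)·C(16,4) = 9·1820 = 16380.
Probability = 16380/53130 = 78/253.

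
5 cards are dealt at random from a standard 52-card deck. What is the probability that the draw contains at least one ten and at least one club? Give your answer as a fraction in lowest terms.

229297/866320

There are C(52,5) = 2598960 possible draws.
By inclusion-exclusion on the complements, draws missing all tens or all clubs: C(48,5) + C(39,5) − C(36,5) = 1712304 + 575757 − 376992 = 1911069.
So draws with at least one of each: 2598960 − 1911069 = 687891, probability 687891/2598960 = 229297/866320.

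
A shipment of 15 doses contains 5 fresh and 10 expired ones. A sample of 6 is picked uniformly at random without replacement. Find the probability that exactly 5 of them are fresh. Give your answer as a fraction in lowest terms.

2/1001

There are C(15,6) = 5005 ways to choose 6 from 15.
Selections with exactly 5 fresh: choose 5 of the 5 fresh and 1 of the 10 expired, C(5,5)·C(10,1) = 1·10 = 10.
Probability = 10/5005 = 2/1001.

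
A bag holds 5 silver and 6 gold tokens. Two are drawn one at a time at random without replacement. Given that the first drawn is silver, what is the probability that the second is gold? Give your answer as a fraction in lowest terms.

3/5

After removing one silver, 10 remain: 4 silver and 6 gold.
So the probability the next is gold is 6/10 = 3/5.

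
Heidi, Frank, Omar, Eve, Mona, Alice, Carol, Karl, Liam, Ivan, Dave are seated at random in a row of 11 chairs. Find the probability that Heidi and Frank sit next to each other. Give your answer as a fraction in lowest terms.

2/11

There are 11! = 39916800 arrangements.
Treat Heidi and Frank as a block: 10! arrangements of the blocks × 2 orders within the block = 2·3628800 = 7257600.
Probability = 7257600/39916800 = 2/11.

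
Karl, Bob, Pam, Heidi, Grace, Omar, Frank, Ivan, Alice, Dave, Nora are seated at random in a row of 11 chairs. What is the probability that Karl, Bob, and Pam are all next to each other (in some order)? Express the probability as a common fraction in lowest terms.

There are 11! = 39916800 arrangements.
Treat the three as one block: 9! placements × 3! orders within the block = 362880·6 = 2177280.
Probability = 2177280/39916800 = 3/55.

3/55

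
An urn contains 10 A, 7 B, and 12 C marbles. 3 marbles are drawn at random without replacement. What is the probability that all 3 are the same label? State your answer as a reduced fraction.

There are C(29,3) = 3654 ways to draw 3 marbles.
All same label: C(10,3) + C(7,3) + C(12,3) = 120 + 35 + 220 = 375.
Probability = 375/3654 = 125/1218.

125/1218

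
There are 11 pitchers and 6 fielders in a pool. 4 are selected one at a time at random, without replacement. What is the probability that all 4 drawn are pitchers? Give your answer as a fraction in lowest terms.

33/238

Multiply the conditional probabilities at each draw: 11/17 · 10/16 · 9/15 · 8/14 = 7920/57120 = 33/238.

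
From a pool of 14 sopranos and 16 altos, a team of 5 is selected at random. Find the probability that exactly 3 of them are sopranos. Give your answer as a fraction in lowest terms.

Total number of selections: C(30,5) = 142506.
Selections with exactly 3 sopranos: choose 3 of the 14 sopranos and 2 of the 16 altos, C(14,3)·C(16,2) = 364·120 = 43680.
Probability = 43680/142506 = 80/261.

80/261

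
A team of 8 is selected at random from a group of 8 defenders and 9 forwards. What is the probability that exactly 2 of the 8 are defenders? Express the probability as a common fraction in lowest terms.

Total number of selections: C(17,8) = 24310.
Selections with exactly 2 defenders: choose 2 of the 8 defenders and 6 of the 9 forwards, C(8,2)·C(9,6) = 28·84 = 2352.
Probability = 2352/24310 = 1176/12155.

1176/12155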